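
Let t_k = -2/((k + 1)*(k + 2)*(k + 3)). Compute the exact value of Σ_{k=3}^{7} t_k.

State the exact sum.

Step 1: r(k) = (k + 1)/(k + 4).
Normal form (A,B,C) = (k + 1, k + 4, 1).
f must satisfy (k + 1)·f(k+1) − (k + 3)·f(k) = 1.
From deg A=1, deg B=1, deg C=0: d=2.
Solve for f: f(k) = k*(k + 3)/4 (degree 2 ≤ 2).
Then R = B(k−1)f/C = k*(k + 3)**2/4, so s_k = R(k)·t_k = k*(-k - 3)/(2*(k + 1)*(k + 2)).
Check: Δs_k = -2/(k**3 + 6*k**2 + 11*k + 6). ✓
Σ_(k=3)^(7) t_k = s_(8) − s_(3) = -22/45 − (-9/20) = -7/180.

Σ = -7/180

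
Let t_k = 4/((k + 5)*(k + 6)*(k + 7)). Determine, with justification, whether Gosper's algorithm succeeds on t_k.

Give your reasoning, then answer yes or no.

Yes. s_k = k*(k + 11)/(15*(k + 5)*(k + 6)).

The ratio is (k + 5)/(k + 8).
A = k + 5, B = k + 8, C = 1.
Set up (k + 5)·f(k+1) − (k + 7)·f(k) − (1) = 0.
Bound: deg f ≤ 2.
Coefficient equations give f(k) = k*(k + 11)/60.
R(k) = B(k−1)·f(k)/C(k) = k*(k + 7)*(k + 11)/60; s_k = R·t_k = k*(k + 11)/(15*(k + 5)*(k + 6)).
s_(k+1) − s_k = 4/(k**3 + 18*k**2 + 107*k + 210) = t_k.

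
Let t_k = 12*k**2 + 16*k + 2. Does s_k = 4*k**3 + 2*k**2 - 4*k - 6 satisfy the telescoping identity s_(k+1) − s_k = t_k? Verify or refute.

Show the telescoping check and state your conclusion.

valid; difference matches t_k

s_(k+1) = 4*k**3 + 14*k**2 + 12*k - 4
s_(k+1) − s_k = 12*k**2 + 16*k + 2
(s_(k+1) − s_k) − t_k = 0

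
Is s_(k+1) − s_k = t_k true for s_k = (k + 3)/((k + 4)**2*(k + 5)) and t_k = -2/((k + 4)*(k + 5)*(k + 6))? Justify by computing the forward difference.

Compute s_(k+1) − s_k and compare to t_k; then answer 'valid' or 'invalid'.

s_(k+1) = (k + 4)/((k + 5)**2*(k + 6))
s_(k+1) − s_k = (-(k + 3)*(k + 5)*(k + 6) + (k + 4)**3)/((k + 4)**2*(k + 5)**2*(k + 6))
(s_(k+1) − s_k) − t_k = (3*k + 14)/(k**5 + 24*k**4 + 229*k**3 + 1086*k**2 + 2560*k + 2400)

Invalid: residual (3*k + 14)/(k**5 + 24*k**4 + 229*k**3 + 1086*k**2 + 2560*k + 2400) ≠ 0.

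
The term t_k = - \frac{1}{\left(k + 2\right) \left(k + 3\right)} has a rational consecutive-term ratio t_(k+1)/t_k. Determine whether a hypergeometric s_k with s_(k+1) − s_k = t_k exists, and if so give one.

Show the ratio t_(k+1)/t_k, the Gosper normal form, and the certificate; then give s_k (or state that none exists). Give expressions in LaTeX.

s_k = - \frac{k}{2 k + 4}

Compute t_(k+1)/t_k: get (k + 2)/(k + 4).
Factor: A=k + 2; B=k + 4; C=1.
Set up (k + 2)·f(k+1) − (k + 3)·f(k) − (1) = 0.
deg f ≤ 1 (via 1,1,0).
Solve for f: f(k) = k/2 (degree 1 ≤ 1).
R(k) = B(k−1)·f(k)/C(k) = k*(k + 3)/2; s_k = R·t_k = -k/(2*k + 4).
Verify: -1/(k**2 + 5*k + 6) matches t_k.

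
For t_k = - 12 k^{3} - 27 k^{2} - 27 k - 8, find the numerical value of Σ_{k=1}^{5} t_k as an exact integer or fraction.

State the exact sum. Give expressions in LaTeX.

r(k) = (12*k**3 + 63*k**2 + 117*k + 74)/(12*k**3 + 27*k**2 + 27*k + 8) after simplifying.
Normal form (A,B,C) = (1, 1, k**3 + 9*k**2/4 + 9*k/4 + 2/3).
Solve (1)·f(k+1) − (1)·f(k) = k**3 + 9*k**2/4 + 9*k/4 + 2/3.
From deg A=0, deg B=0, deg C=3: d=4.
Solve for f: f(k) = k*(3*k**3 + 3*k**2 + 3*k - 1)/12 (degree 4 ≤ 4).
Certificate R = B(k−1)f/C = k*(3*k**3 + 3*k**2 + 3*k - 1)/(12*k**3 + 27*k**2 + 27*k + 8) gives s_k = k*(-3*k**3 - 3*k**2 - 3*k + 1).
Δs = -12*k**3 - 27*k**2 - 27*k - 8, as required.
Sum = s_(6) − s_(1); s_(6) = -4638, s_(1) = -8 ⇒ -4630.

Σ = -4630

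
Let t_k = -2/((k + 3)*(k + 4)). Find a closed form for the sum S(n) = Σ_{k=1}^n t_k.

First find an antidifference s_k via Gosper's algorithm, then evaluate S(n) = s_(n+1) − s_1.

S(n) = -n/(2*n + 8)

t_(k+1)/t_k = (k + 3)/(k + 5).
Take A(k)=k + 3, B(k)=k + 5, C(k)=1.
Key eq: (k + 3)·f(k+1) = (k + 4)·f(k) + (1).
Bound: deg f ≤ 1.
Solving with deg f ≤ 1: f(k) = k/3.
Then R = B(k−1)f/C = k*(k + 4)/3, so s_k = R(k)·t_k = -2*k/(3*k + 9).
Verify: -2/(k**2 + 7*k + 12) matches t_k.
s_(n+1) = 2*(-n - 1)/(3*(n + 4)) and s_(1) = -1/6, so S(n) = -n/(2*n + 8).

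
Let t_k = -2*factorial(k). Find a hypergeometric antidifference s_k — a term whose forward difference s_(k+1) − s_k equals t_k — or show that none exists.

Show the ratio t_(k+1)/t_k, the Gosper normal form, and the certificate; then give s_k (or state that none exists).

none (Gosper's algorithm certifies no s_k)

Ratio r(k) = k + 1.
Gosper form: A/B · C(k+1)/C(k) with A=k + 1, B=1, C=1.
Set up (k + 1)·f(k+1) − (1)·f(k) − (1) = 0.
deg f ≤ -1 (via 1,0,0).
Bound -1 < 0, so the key equation has no polynomial solution.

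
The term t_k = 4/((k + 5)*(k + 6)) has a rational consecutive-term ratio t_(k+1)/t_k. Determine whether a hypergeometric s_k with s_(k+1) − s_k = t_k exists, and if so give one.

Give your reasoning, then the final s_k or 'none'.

Ratio r(k) = (k + 5)/(k + 7).
So A=k + 5 and B=k + 7, with C=1.
Solve (k + 5)·f(k+1) − (k + 6)·f(k) = 1.
From deg A=1, deg B=1, deg C=0: d=1.
Solving with deg f ≤ 1: f(k) = k/5.
So s_k = (B(k−1)f/C)·t_k = (k*(k + 6)/5)·t_k = 4*k/(5*(k + 5)).
s_(k+1) − s_k = 4/(k**2 + 11*k + 30) = t_k.

s_k = 4*k/(5*(k + 5))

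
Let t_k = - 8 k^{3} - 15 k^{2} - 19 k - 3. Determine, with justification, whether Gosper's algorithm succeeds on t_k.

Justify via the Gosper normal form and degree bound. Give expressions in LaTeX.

r(k) = (8*k**3 + 39*k**2 + 73*k + 45)/(8*k**3 + 15*k**2 + 19*k + 3) after simplifying.
Take A(k)=1, B(k)=1, C(k)=k**3 + 15*k**2/8 + 19*k/8 + 3/8.
Key eq: (1)·f(k+1) = (1)·f(k) + (k**3 + 15*k**2/8 + 19*k/8 + 3/8).
Bound: deg f ≤ 4.
Match coefficients ⇒ f(k) = k*(2*k**3 + k**2 + 4*k - 4)/8.
So s_k = (B(k−1)f/C)·t_k = (k*(2*k**3 + k**2 + 4*k - 4)/(8*k**3 + 15*k**2 + 19*k + 3))·t_k = k*(-2*k**3 - k**2 - 4*k + 4).
Verify: -8*k**3 - 15*k**2 - 19*k - 3 matches t_k.

Yes. s_k = k \left(- 2 k^{3} - k^{2} - 4 k + 4\right).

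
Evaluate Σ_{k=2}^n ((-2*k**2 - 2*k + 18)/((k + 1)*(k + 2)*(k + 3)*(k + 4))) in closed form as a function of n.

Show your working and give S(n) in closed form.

S(n) = (-n**3 + n**2 + 14*n - 14)/(5*(n**3 + 9*n**2 + 26*n + 24))

Step 1: r(k) = (k + 1)*(k + (k + 1)**2 - 8)/((k + 5)*(k**2 + k - 9)).
A = k + 1, B = k + 5, C = k**2 + k - 9.
Solve (k + 1)·f(k+1) − (k + 4)·f(k) = k**2 + k - 9.
Bound: deg f ≤ 3.
Coefficient equations give f(k) = -k*(k**2 + 9*k + 17)/3.
Certificate R = B(k−1)f/C = -k*(k + 4)*(k**2 + 9*k + 17)/(3*(k**2 + k - 9)) gives s_k = 2*k*(k**2 + 9*k + 17)/(3*(k + 1)*(k + 2)*(k + 3)).
s_(k+1) − s_k = 2*(-k**2 - k + 9)/(k**4 + 10*k**3 + 35*k**2 + 50*k + 24) = t_k.
Evaluate: s_(n+1) = 2*(n**3 + 12*n**2 + 38*n + 27)/(3*(n**3 + 9*n**2 + 26*n + 24)); subtract s_(2) = 13/15 ⇒ S(n) = (-n**3 + n**2 + 14*n - 14)/(5*(n**3 + 9*n**2 + 26*n + 24)).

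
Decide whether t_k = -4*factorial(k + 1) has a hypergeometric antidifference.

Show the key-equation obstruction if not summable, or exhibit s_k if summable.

No — key equation has no polynomial f.

r(k) = k + 2 after simplifying.
Take A(k)=k + 2, B(k)=1, C(k)=1.
Need (k + 2)·f(k+1) − (1)·f(k) = 1.
Bound: deg f ≤ -1.
Negative degree bound (-1): no f exists, t_k not Gosper-summable.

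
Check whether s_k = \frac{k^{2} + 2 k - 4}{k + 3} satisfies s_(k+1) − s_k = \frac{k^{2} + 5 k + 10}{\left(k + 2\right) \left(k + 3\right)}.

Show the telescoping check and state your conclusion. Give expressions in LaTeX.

s_(k+1) = (k**2 + 4*k - 1)/(k + 4)
s_(k+1) − s_k = (k**2 + 7*k + 13)/(k**2 + 7*k + 12)
(s_(k+1) − s_k) − t_k = (-3*k - 14)/(k**3 + 9*k**2 + 26*k + 24)

Invalid: residual \frac{- 3 k - 14}{k^{3} + 9 k^{2} + 26 k + 24} ≠ 0.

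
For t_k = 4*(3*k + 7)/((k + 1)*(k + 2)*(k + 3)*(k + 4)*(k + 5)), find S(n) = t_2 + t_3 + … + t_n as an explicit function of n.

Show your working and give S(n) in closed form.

S(n) = 2*(n**3 + 11*n**2 + 38*n - 50)/(45*(n**3 + 11*n**2 + 38*n + 40))

r(k) = (k + 1)*(3*k + 10)/((k + 6)*(3*k + 7)) after simplifying.
Factor: A=k + 1; B=k + 6; C=k + 7/3.
Set up (k + 1)·f(k+1) − (k + 5)·f(k) − (k + 7/3) = 0.
Bound: deg f ≤ 4.
Solve for f: f(k) = k*(k + 2)*(k**2 + 8*k + 19)/36 (degree 4 ≤ 4).
Then R = B(k−1)f/C = k*(k + 2)*(k + 5)*(k**2 + 8*k + 19)/(12*(3*k + 7)), so s_k = R(k)·t_k = k*(k**2 + 8*k + 19)/(3*(k**3 + 8*k**2 + 19*k + 12)).
s_(k+1) − s_k = 4*(3*k + 7)/(k**5 + 15*k**4 + 85*k**3 + 225*k**2 + 274*k + 120) = t_k.
s_(n+1) = (n**3 + 11*n**2 + 38*n + 28)/(3*(n**3 + 11*n**2 + 38*n + 40)) and s_(2) = 13/45, so S(n) = 2*(n**3 + 11*n**2 + 38*n - 50)/(45*(n**3 + 11*n**2 + 38*n + 40)).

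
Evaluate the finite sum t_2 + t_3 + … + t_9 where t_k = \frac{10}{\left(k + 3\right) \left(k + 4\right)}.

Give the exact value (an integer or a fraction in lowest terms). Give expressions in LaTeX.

Step 1: r(k) = (k + 3)/(k + 5).
Gosper form: A/B · C(k+1)/C(k) with A=k + 3, B=k + 5, C=1.
Key eq: (k + 3)·f(k+1) = (k + 4)·f(k) + (1).
d = 1 from the (1,1,0) case.
Coefficient equations give f(k) = k/3.
Then R = B(k−1)f/C = k*(k + 4)/3, so s_k = R(k)·t_k = 10*k/(3*(k + 3)).
Check: Δs_k = 10/(k**2 + 7*k + 12). ✓
Sum = s_(10) − s_(2); s_(10) = 100/39, s_(2) = 4/3 ⇒ 16/13.

Σ = 16/13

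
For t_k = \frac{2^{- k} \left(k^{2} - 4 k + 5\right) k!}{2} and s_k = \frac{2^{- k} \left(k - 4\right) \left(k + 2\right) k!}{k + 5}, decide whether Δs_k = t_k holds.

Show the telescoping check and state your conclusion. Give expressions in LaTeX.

Invalid: residual - \frac{3 \cdot 2^{- k} \left(k^{3} + k^{2} - 17 k + 33\right) k!}{2 \left(k + 5\right) \left(k + 6\right)} ≠ 0.

s_(k+1) = (k - 3)*(k + 3)*factorial(k + 1)/(2*2**k*(k + 6))
s_(k+1) − s_k = (k**4 + 4*k**3 - 12*k**2 - 14*k + 51)*factorial(k)/(2*2**k*(k + 5)*(k + 6))
(s_(k+1) − s_k) − t_k = -3*(k**3 + k**2 - 17*k + 33)*factorial(k)/(2*2**k*(k + 5)*(k + 6))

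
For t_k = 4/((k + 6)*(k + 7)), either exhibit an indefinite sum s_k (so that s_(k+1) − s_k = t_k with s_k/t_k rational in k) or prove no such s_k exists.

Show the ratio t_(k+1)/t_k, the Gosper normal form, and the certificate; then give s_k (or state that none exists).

s_k = 2*k/(3*(k + 6))

r(k) = (k + 6)/(k + 8) after simplifying.
Factor: A=k + 6; B=k + 8; C=1.
Solve (k + 6)·f(k+1) − (k + 7)·f(k) = 1.
From deg A=1, deg B=1, deg C=0: d=1.
Solving with deg f ≤ 1: f(k) = k/6.
R(k) = B(k−1)·f(k)/C(k) = k*(k + 7)/6; s_k = R·t_k = 2*k/(3*(k + 6)).
s_(k+1) − s_k = 4/(k**2 + 13*k + 42) = t_k.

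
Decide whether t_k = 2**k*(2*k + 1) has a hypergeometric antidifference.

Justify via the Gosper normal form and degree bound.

r(k) = 2*(2*k + 3)/(2*k + 1) after simplifying.
A = 2, B = 1, C = k + 1/2.
Set up (2)·f(k+1) − (1)·f(k) − (k + 1/2) = 0.
Degrees (0,0,1) ⇒ d ≤ 1.
Solve for f: f(k) = (2*k - 3)/2 (degree 1 ≤ 1).
So s_k = (B(k−1)f/C)·t_k = ((2*k - 3)/(2*k + 1))·t_k = 2**k*(2*k - 3).
Verify: 2**k*(2*k + 1) matches t_k.

Yes. s_k = 2**k*(2*k - 3).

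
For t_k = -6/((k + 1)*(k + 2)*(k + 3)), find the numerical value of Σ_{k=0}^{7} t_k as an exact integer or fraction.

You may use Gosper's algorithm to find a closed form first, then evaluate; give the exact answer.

Ratio r(k) = (k + 1)/(k + 4).
Factor: A=k + 1; B=k + 4; C=1.
Solve (k + 1)·f(k+1) − (k + 3)·f(k) = 1.
From deg A=1, deg B=1, deg C=0: d=2.
Coefficient equations give f(k) = k*(k + 3)/4.
So s_k = (B(k−1)f/C)·t_k = (k*(k + 3)**2/4)·t_k = 3*k*(-k - 3)/(2*(k + 1)*(k + 2)).
Verify: -6/(k**3 + 6*k**2 + 11*k + 6) matches t_k.
Sum = s_(8) − s_(0); s_(8) = -22/15, s_(0) = 0 ⇒ -22/15.

Σ = -22/15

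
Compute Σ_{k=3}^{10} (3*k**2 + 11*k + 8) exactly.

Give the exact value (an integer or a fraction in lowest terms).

Ratio r(k) = (3*k**2 + 17*k + 22)/(3*k**2 + 11*k + 8).
Normal form (A,B,C) = (1, 1, k**2 + 11*k/3 + 8/3).
Solve (1)·f(k+1) − (1)·f(k) = k**2 + 11*k/3 + 8/3.
deg f ≤ 3 (via 0,0,2).
Coefficient equations give f(k) = k*(k + 1)*(k + 3)/3.
Then R = B(k−1)f/C = k*(k + 3)/(3*k + 8), so s_k = R(k)·t_k = k*(k**2 + 4*k + 3).
Δs = 3*k**2 + 11*k + 8, as required.
Sum = s_(11) − s_(3); s_(11) = 1848, s_(3) = 72 ⇒ 1776.

Σ = 1776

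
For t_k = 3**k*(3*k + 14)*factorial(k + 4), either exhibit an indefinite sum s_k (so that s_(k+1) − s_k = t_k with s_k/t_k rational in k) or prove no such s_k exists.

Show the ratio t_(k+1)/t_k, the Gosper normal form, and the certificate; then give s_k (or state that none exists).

The ratio is 3*(k + 5)*(3*k + 17)/(3*k + 14).
Normal form (A,B,C) = (3*k + 15, 1, k + 14/3).
Need (3*k + 15)·f(k+1) − (1)·f(k) = k + 14/3.
Degrees (1,0,1) ⇒ d ≤ 0.
Coefficient equations give f(k) = 1/3.
R(k) = B(k−1)·f(k)/C(k) = 1/(3*k + 14); s_k = R·t_k = 3**k*factorial(k + 4).
Verify: 3**k*(3*k + 14)*factorial(k + 4) matches t_k.

s_k = 3**k*factorial(k + 4)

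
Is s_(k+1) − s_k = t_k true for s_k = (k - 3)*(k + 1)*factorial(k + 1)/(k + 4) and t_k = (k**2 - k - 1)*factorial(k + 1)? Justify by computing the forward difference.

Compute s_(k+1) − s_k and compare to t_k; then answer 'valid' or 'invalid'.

s_(k+1) = (k - 2)*(k + 2)*factorial(k + 2)/(k + 5)
s_(k+1) − s_k = (k**4 + 5*k**3 + k**2 - 11*k - 17)*factorial(k + 1)/((k + 4)*(k + 5))
(s_(k+1) − s_k) − t_k = -3*(k**3 + 3*k**2 - 6*k - 1)*factorial(k + 1)/((k + 4)*(k + 5))

Invalid: residual -3*(k**3 + 3*k**2 - 6*k - 1)*factorial(k + 1)/((k + 4)*(k + 5)) ≠ 0.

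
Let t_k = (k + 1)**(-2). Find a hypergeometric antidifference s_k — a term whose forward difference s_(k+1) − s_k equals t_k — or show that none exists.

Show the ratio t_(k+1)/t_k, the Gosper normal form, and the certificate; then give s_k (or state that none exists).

Ratio r(k) = (k + 1)**2/(k + 2)**2.
A = k**2 + 2*k + 1, B = k**2 + 4*k + 4, C = 1.
f must satisfy (k**2 + 2*k + 1)·f(k+1) − (k**2 + 2*k + 1)·f(k) = 1.
From deg A=2, deg B=2, deg C=0: d=0.
f = c0 ⇒ A·f(k+1) − B(k−1)·f(k) − C = -1. The system {-1 = 0} is inconsistent; no antidifference.

no hypergeometric antidifference exists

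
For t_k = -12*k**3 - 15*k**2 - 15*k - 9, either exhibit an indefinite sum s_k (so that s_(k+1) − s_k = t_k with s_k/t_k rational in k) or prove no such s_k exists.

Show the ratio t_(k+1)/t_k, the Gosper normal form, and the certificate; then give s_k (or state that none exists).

s_k = k*(-3*k**3 + k**2 - 3*k - 4)

The ratio is (4*k**3 + 17*k**2 + 27*k + 17)/(4*k**3 + 5*k**2 + 5*k + 3).
So A=1 and B=1, with C=k**3 + 5*k**2/4 + 5*k/4 + 3/4.
Need (1)·f(k+1) − (1)·f(k) = k**3 + 5*k**2/4 + 5*k/4 + 3/4.
Degrees (0,0,3) ⇒ d ≤ 4.
Solving with deg f ≤ 4: f(k) = k*(3*k**3 - k**2 + 3*k + 4)/12.
Certificate R = B(k−1)f/C = k*(3*k**3 - k**2 + 3*k + 4)/(3*(4*k**3 + 5*k**2 + 5*k + 3)) gives s_k = k*(-3*k**3 + k**2 - 3*k - 4).
Verify: -12*k**3 - 15*k**2 - 15*k - 9 matches t_k.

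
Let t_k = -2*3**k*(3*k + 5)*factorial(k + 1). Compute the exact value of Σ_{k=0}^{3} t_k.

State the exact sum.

The ratio is 3*(k + 2)*(3*k + 8)/(3*k + 5).
Take A(k)=3*k + 6, B(k)=1, C(k)=k + 5/3.
Solve (3*k + 6)·f(k+1) − (1)·f(k) = k + 5/3.
Bound: deg f ≤ 0.
Solving with deg f ≤ 0: f(k) = 1/3.
So s_k = (B(k−1)f/C)·t_k = (1/(3*k + 5))·t_k = -2*3**k*factorial(k + 1).
Check: Δs_k = -2*3**k*(3*k + 5)*factorial(k + 1). ✓
Σ_(k=0)^(3) t_k = s_(4) − s_(0) = -19440 − (-2) = -19438.

Σ = -19438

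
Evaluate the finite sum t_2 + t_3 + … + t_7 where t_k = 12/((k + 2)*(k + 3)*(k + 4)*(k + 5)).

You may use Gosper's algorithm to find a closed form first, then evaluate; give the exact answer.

Ratio r(k) = (k + 2)/(k + 6).
Gosper form: A/B · C(k+1)/C(k) with A=k + 2, B=k + 6, C=1.
Need (k + 2)·f(k+1) − (k + 5)·f(k) = 1.
d = 3 from the (1,1,0) case.
Match coefficients ⇒ f(k) = k*(k**2 + 9*k + 26)/72.
So s_k = (B(k−1)f/C)·t_k = (k*(k + 5)*(k**2 + 9*k + 26)/72)·t_k = k*(k**2 + 9*k + 26)/(6*(k + 2)*(k + 3)*(k + 4)).
Verify: 12/(k**4 + 14*k**3 + 71*k**2 + 154*k + 120) matches t_k.
Sum = s_(8) − s_(2); s_(8) = 9/55, s_(2) = 2/15 ⇒ 1/33.

Σ = 1/33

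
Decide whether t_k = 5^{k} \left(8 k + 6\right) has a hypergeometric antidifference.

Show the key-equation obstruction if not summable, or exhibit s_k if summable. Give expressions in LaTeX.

r(k) = 5*(4*k + 7)/(4*k + 3) after simplifying.
Gosper form: A/B · C(k+1)/C(k) with A=5, B=1, C=k + 3/4.
Key eq: (5)·f(k+1) = (1)·f(k) + (k + 3/4).
Bound: deg f ≤ 1.
A polynomial solution: f(k) = (2*k - 1)/8.
R(k) = B(k−1)·f(k)/C(k) = (2*k - 1)/(2*(4*k + 3)); s_k = R·t_k = 5**k*(2*k - 1).
Verify: 5**k*(8*k + 6) matches t_k.

Yes. s_k = 5^{k} \left(2 k - 1\right).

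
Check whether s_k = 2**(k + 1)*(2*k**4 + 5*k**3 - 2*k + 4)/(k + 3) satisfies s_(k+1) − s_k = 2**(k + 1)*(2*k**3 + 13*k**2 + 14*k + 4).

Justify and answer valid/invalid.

s_(k+1) = 2**(k + 2)*(-2*k + 2*(k + 1)**4 + 5*(k + 1)**3 + 2)/(k + 4)
s_(k+1) − s_k = 2**(k + 1)*(2*k**5 + 25*k**4 + 112*k**3 + 206*k**2 + 148*k + 38)/(k**2 + 7*k + 12)
(s_(k+1) − s_k) − t_k = 2**(k + 1)*(-2*k**4 - 17*k**3 - 52*k**2 - 48*k - 10)/(k**2 + 7*k + 12)

Invalid: residual 2**(k + 1)*(-2*k**4 - 17*k**3 - 52*k**2 - 48*k - 10)/(k**2 + 7*k + 12) ≠ 0.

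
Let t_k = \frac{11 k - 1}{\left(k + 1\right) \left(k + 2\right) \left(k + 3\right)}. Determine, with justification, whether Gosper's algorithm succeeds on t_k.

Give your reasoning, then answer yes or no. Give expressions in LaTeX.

Yes. s_k = \frac{k \left(5 k - 7\right)}{2 \left(k + 1\right) \left(k + 2\right)}.

r(k) = (k + 1)*(11*k + 10)/((k + 4)*(11*k - 1)) after simplifying.
A = k + 1, B = k + 4, C = k - 1/11.
Set up (k + 1)·f(k+1) − (k + 3)·f(k) − (k - 1/11) = 0.
From deg A=1, deg B=1, deg C=1: d=2.
A polynomial solution: f(k) = k*(5*k - 7)/22.
Certificate R = B(k−1)f/C = k*(k + 3)*(5*k - 7)/(2*(11*k - 1)) gives s_k = k*(5*k - 7)/(2*(k + 1)*(k + 2)).
Δs = (11*k - 1)/(k**3 + 6*k**2 + 11*k + 6), as required.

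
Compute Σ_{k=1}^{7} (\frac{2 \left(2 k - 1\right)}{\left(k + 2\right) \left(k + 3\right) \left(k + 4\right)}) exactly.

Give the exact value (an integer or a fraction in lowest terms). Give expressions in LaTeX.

Σ = 35/132

Ratio r(k) = (k + 2)*(2*k + 1)/((k + 5)*(2*k - 1)).
Gosper form: A/B · C(k+1)/C(k) with A=k + 2, B=k + 5, C=k - 1/2.
Set up (k + 2)·f(k+1) − (k + 4)·f(k) − (k - 1/2) = 0.
Bound: deg f ≤ 2.
Coefficient equations give f(k) = k*(k - 3)/8.
R(k) = B(k−1)·f(k)/C(k) = k*(k - 3)*(k + 4)/(4*(2*k - 1)); s_k = R·t_k = k*(k - 3)/(2*(k + 2)*(k + 3)).
Check: Δs_k = 2*(2*k - 1)/(k**3 + 9*k**2 + 26*k + 24). ✓
Telescoping: Σ = s_(8) − s_(1) = 2/11 − (-1/12) = 35/132.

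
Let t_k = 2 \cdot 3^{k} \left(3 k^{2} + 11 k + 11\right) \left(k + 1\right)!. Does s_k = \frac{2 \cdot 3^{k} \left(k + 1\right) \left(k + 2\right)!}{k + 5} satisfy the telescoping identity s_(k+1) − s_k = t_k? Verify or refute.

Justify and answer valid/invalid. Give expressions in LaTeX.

s_(k+1) = 6*3**k*(k + 2)*factorial(k + 3)/(k + 6)
s_(k+1) − s_k = 2*3**k*(3*k**3 + 29*k**2 + 86*k + 84)*factorial(k + 2)/((k + 5)*(k + 6))
(s_(k+1) − s_k) − t_k = -6*3**k*(3*k**3 + 26*k**2 + 65*k + 54)*factorial(k + 1)/((k + 5)*(k + 6))

Invalid: residual - \frac{6 \cdot 3^{k} \left(3 k^{3} + 26 k^{2} + 65 k + 54\right) \left(k + 1\right)!}{\left(k + 5\right) \left(k + 6\right)} ≠ 0.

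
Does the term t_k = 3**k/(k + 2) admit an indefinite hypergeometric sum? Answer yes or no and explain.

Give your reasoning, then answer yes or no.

No — key equation has no polynomial f.

The ratio is 3*(k + 2)/(k + 3).
A = 3*k + 6, B = k + 3, C = 1.
Need (3*k + 6)·f(k+1) − (k + 2)·f(k) = 1.
d = -1 from the (1,1,0) case.
deg f ≤ -1 is impossible — no certificate.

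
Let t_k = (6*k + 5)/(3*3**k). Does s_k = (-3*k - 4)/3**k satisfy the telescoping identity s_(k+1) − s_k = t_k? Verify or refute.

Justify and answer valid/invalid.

s_(k+1) = (-3*k - 7)/(3*3**k)
s_(k+1) − s_k = (6*k + 5)/(3*3**k)
(s_(k+1) − s_k) − t_k = 0

Valid: the claim telescopes to t_k.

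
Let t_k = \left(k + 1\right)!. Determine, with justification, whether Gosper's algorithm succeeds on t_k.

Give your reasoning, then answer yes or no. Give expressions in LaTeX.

Step 1: r(k) = k + 2.
A = k + 2, B = 1, C = 1.
f must satisfy (k + 2)·f(k+1) − (1)·f(k) = 1.
Degrees (1,0,0) ⇒ d ≤ -1.
deg f ≤ -1 is impossible — no certificate.

No — negative degree bound, so no certificate f.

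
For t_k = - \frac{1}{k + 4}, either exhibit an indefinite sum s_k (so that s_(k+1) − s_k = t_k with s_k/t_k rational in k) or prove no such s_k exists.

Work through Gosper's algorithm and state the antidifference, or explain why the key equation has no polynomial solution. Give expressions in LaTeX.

no hypergeometric antidifference exists

Step 1: r(k) = (k + 4)/(k + 5).
A = k + 4, B = k + 5, C = 1.
f must satisfy (k + 4)·f(k+1) − (k + 4)·f(k) = 1.
From deg A=1, deg B=1, deg C=0: d=0.
f = c0 ⇒ A·f(k+1) − B(k−1)·f(k) − C = -1. The system {-1 = 0} is inconsistent; no antidifference.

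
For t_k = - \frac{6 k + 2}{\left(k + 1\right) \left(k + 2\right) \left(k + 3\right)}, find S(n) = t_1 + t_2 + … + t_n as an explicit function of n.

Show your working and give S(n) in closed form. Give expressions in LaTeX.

t_(k+1)/t_k = (k + 1)*(3*k + 4)/((k + 4)*(3*k + 1)).
So A=k + 1 and B=k + 4, with C=k + 1/3.
Need (k + 1)·f(k+1) − (k + 3)·f(k) = k + 1/3.
Degrees (1,1,1) ⇒ d ≤ 2.
Coefficient equations give f(k) = k**2/3.
R(k) = B(k−1)·f(k)/C(k) = k**2*(k + 3)/(3*k + 1); s_k = R·t_k = -2*k**2/(k**2 + 3*k + 2).
Δs = 2*(-3*k - 1)/(k**3 + 6*k**2 + 11*k + 6), as required.
Evaluate: s_(n+1) = 2*(-n**2 - 2*n - 1)/(n**2 + 5*n + 6); subtract s_(1) = -1/3 ⇒ S(n) = n*(-5*n - 7)/(3*(n**2 + 5*n + 6)).

S(n) = \frac{n \left(- 5 n - 7\right)}{3 \left(n^{2} + 5 n + 6\right)}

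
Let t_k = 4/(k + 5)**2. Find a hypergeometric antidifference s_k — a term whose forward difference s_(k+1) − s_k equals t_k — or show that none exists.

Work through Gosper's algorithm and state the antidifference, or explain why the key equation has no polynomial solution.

none (Gosper's algorithm certifies no s_k)

The ratio is (k + 5)**2/(k + 6)**2.
Normal form (A,B,C) = (k**2 + 10*k + 25, k**2 + 12*k + 36, 1).
Solve (k**2 + 10*k + 25)·f(k+1) − (k**2 + 10*k + 25)·f(k) = 1.
Bound: deg f ≤ 0.
f = c0 ⇒ A·f(k+1) − B(k−1)·f(k) − C = -1. The system {-1 = 0} is inconsistent; no antidifference.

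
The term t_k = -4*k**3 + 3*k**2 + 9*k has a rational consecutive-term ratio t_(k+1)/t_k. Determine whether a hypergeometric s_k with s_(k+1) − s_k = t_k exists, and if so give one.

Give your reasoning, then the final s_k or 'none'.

s_k = k*(-k**3 + 3*k**2 + 2*k - 4)

t_(k+1)/t_k = (4*k**3 + 9*k**2 - 3*k - 8)/(k*(4*k**2 - 3*k - 9)).
A = 1, B = 1, C = k**3 - 3*k**2/4 - 9*k/4.
Solve (1)·f(k+1) − (1)·f(k) = k**3 - 3*k**2/4 - 9*k/4.
deg f ≤ 4 (via 0,0,3).
Solving with deg f ≤ 4: f(k) = k*(k - 1)*(k**2 - 2*k - 4)/4.
Certificate R = B(k−1)f/C = (k - 1)*(k**2 - 2*k - 4)/(4*k**2 - 3*k - 9) gives s_k = k*(-k**3 + 3*k**2 + 2*k - 4).
Δs = k*(-4*k**2 + 3*k + 9), as required.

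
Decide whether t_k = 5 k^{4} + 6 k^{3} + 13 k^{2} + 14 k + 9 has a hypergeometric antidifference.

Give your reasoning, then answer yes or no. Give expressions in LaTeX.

Yes. s_k = k \left(k^{4} - k^{3} + 3 k^{2} + 2 k + 4\right).

The ratio is (5*k**4 + 26*k**3 + 61*k**2 + 78*k + 47)/(5*k**4 + 6*k**3 + 13*k**2 + 14*k + 9).
Normal form (A,B,C) = (1, 1, k**4 + 6*k**3/5 + 13*k**2/5 + 14*k/5 + 9/5).
f must satisfy (1)·f(k+1) − (1)·f(k) = k**4 + 6*k**3/5 + 13*k**2/5 + 14*k/5 + 9/5.
d = 5 from the (0,0,4) case.
Solving with deg f ≤ 5: f(k) = k*(k**2 - 2*k + 4)*(k**2 + k + 1)/5.
So s_k = (B(k−1)f/C)·t_k = (k*(k**2 - 2*k + 4)*(k**2 + k + 1)/(5*k**4 + 6*k**3 + 13*k**2 + 14*k + 9))·t_k = k*(k**4 - k**3 + 3*k**2 + 2*k + 4).
s_(k+1) − s_k = 5*k**4 + 6*k**3 + 13*k**2 + 14*k + 9 = t_k.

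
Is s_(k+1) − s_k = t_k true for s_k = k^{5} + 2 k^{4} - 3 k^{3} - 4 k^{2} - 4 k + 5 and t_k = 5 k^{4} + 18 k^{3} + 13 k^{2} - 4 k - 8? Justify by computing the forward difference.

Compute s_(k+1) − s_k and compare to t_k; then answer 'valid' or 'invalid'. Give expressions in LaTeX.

s_(k+1) = k**5 + 7*k**4 + 15*k**3 + 9*k**2 - 8*k - 3
s_(k+1) − s_k = 5*k**4 + 18*k**3 + 13*k**2 - 4*k - 8
(s_(k+1) − s_k) − t_k = 0

valid; difference matches t_k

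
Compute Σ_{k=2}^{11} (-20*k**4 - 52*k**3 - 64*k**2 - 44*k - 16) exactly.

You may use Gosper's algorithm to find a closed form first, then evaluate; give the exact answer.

Σ = -1061260

Compute t_(k+1)/t_k: get (5*k**4 + 33*k**3 + 85*k**2 + 102*k + 49)/(5*k**4 + 13*k**3 + 16*k**2 + 11*k + 4).
A = 1, B = 1, C = k**4 + 13*k**3/5 + 16*k**2/5 + 11*k/5 + 4/5.
Solve (1)·f(k+1) − (1)·f(k) = k**4 + 13*k**3/5 + 16*k**2/5 + 11*k/5 + 4/5.
d = 5 from the (0,0,4) case.
Solving with deg f ≤ 5: f(k) = k*(4*k**4 + 3*k**3 + 2*k**2 + 3*k + 4)/20.
R(k) = B(k−1)·f(k)/C(k) = k*(4*k**4 + 3*k**3 + 2*k**2 + 3*k + 4)/(4*(5*k**4 + 13*k**3 + 16*k**2 + 11*k + 4)); s_k = R·t_k = k*(-4*k**4 - 3*k**3 - 2*k**2 - 3*k - 4).
Δs = -20*k**4 - 52*k**3 - 64*k**2 - 44*k - 16, as required.
Σ_(k=2)^(11) t_k = s_(12) − s_(2) = -1061472 − (-212) = -1061260.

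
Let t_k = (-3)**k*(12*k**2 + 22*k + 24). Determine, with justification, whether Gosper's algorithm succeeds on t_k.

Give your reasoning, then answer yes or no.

Ratio r(k) = 3*(-6*k**2 - 23*k - 29)/(6*k**2 + 11*k + 12).
Gosper form: A/B · C(k+1)/C(k) with A=-3, B=1, C=k**2 + 11*k/6 + 2.
f must satisfy (-3)·f(k+1) − (1)·f(k) = k**2 + 11*k/6 + 2.
d = 2 from the (0,0,2) case.
A polynomial solution: f(k) = -(3*k**2 + k + 3)/12.
So s_k = (B(k−1)f/C)·t_k = (-(3*k**2 + k + 3)/(2*(6*k**2 + 11*k + 12)))·t_k = (-3)**k*(-3*k**2 - k - 3).
Δs = (-3)**k*(12*k**2 + 22*k + 24), as required.

Yes. s_k = (-3)**k*(-3*k**2 - k - 3).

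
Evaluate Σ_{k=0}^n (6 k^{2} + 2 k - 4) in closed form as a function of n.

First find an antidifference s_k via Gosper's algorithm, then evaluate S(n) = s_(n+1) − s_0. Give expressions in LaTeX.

S(n) = 2 n^{3} + 4 n^{2} - 2 n - 4

Compute t_(k+1)/t_k: get (k + 3*(k + 1)**2 - 1)/(3*k**2 + k - 2).
Gosper form: A/B · C(k+1)/C(k) with A=1, B=1, C=k**2 + k/3 - 2/3.
f must satisfy (1)·f(k+1) − (1)·f(k) = k**2 + k/3 - 2/3.
d = 3 from the (0,0,2) case.
Coefficient equations give f(k) = k*(k - 2)*(k + 1)/3.
Then R = B(k−1)f/C = k*(k - 2)/(3*k - 2), so s_k = R(k)·t_k = 2*k*(k**2 - k - 2).
Check: Δs_k = 6*k**2 + 2*k - 4. ✓
Evaluate: s_(n+1) = 2*n**3 + 4*n**2 - 2*n - 4; subtract s_(0) = 0 ⇒ S(n) = 2*n**3 + 4*n**2 - 2*n - 4.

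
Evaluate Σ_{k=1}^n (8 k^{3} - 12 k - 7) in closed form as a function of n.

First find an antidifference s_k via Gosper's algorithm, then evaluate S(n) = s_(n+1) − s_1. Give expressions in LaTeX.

S(n) = n \left(2 n^{3} + 4 n^{2} - 4 n - 13\right)

t_(k+1)/t_k = (12*k - 8*(k + 1)**3 + 19)/(-8*k**3 + 12*k + 7).
Normal form (A,B,C) = (1, 1, k**3 - 3*k/2 - 7/8).
Solve (1)·f(k+1) − (1)·f(k) = k**3 - 3*k/2 - 7/8.
d = 4 from the (0,0,3) case.
Solve for f: f(k) = k*(2*k**3 - 4*k**2 - 4*k - 1)/8 (degree 4 ≤ 4).
Certificate R = B(k−1)f/C = k*(2*k**3 - 4*k**2 - 4*k - 1)/(8*k**3 - 12*k - 7) gives s_k = k*(2*k**3 - 4*k**2 - 4*k - 1).
Verify: 8*k**3 - 12*k - 7 matches t_k.
Telescope: S(n) = s_(n+1) − s_(1) = 2*n**4 + 4*n**3 - 4*n**2 - 13*n - 7 − (-7) = n*(2*n**3 + 4*n**2 - 4*n - 13).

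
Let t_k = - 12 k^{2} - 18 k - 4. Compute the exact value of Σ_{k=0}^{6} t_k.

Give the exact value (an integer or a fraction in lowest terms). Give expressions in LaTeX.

Σ = -1498

r(k) = (6*k**2 + 21*k + 17)/(6*k**2 + 9*k + 2) after simplifying.
Normal form (A,B,C) = (1, 1, k**2 + 3*k/2 + 1/3).
Need (1)·f(k+1) − (1)·f(k) = k**2 + 3*k/2 + 1/3.
Degrees (0,0,2) ⇒ d ≤ 3.
Match coefficients ⇒ f(k) = k*(4*k**2 + 3*k - 3)/12.
R(k) = B(k−1)·f(k)/C(k) = k*(4*k**2 + 3*k - 3)/(2*(6*k**2 + 9*k + 2)); s_k = R·t_k = k*(-4*k**2 - 3*k + 3).
Verify: -12*k**2 - 18*k - 4 matches t_k.
Sum = s_(7) − s_(0); s_(7) = -1498, s_(0) = 0 ⇒ -1498.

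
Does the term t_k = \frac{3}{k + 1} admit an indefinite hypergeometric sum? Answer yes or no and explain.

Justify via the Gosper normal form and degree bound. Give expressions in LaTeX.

The ratio is (k + 1)/(k + 2).
Factor: A=k + 1; B=k + 2; C=1.
Need (k + 1)·f(k+1) − (k + 1)·f(k) = 1.
Bound: deg f ≤ 0.
f = c0 ⇒ A·f(k+1) − B(k−1)·f(k) − C = -1. The system {-1 = 0} is inconsistent; no antidifference.

No. Not Gosper-summable.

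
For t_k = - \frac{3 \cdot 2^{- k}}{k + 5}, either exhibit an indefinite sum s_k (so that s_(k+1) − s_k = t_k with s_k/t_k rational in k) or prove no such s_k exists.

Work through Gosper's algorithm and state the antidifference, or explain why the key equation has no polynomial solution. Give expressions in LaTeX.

none — t_k is not Gosper-summable

Compute t_(k+1)/t_k: get (k + 5)/(2*(k + 6)).
Factor: A=k/2 + 5/2; B=k + 6; C=1.
Solve (k/2 + 5/2)·f(k+1) − (k + 5)·f(k) = 1.
d = -1 from the (1,1,0) case.
Negative degree bound (-1): no f exists, t_k not Gosper-summable.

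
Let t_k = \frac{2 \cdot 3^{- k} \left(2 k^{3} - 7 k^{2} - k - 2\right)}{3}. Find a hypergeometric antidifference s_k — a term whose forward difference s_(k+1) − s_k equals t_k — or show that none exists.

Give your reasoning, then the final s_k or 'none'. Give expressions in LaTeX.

Step 1: r(k) = (2*k**3 - k**2 - 9*k - 8)/(3*(2*k**3 - 7*k**2 - k - 2)).
Take A(k)=1/3, B(k)=1, C(k)=k**3 - 7*k**2/2 - k/2 - 1.
Need (1/3)·f(k+1) − (1)·f(k) = k**3 - 7*k**2/2 - k/2 - 1.
Bound: deg f ≤ 3.
Solve for f: f(k) = -3*(k**3 - 2*k**2 - k - 2)/2 (degree 3 ≤ 3).
Get s_k = R·t_k = 2*(-k**3 + 2*k**2 + k + 2)/3**k with R(k) = B(k−1)f(k)/C(k) = -3*(k**3 - 2*k**2 - k - 2)/(2*k**3 - 7*k**2 - k - 2).
Verify: 2*(2*k**3 - 7*k**2 - k - 2)/(3*3**k) matches t_k.

s_k = 2 \cdot 3^{- k} \left(- k^{3} + 2 k^{2} + k + 2\right)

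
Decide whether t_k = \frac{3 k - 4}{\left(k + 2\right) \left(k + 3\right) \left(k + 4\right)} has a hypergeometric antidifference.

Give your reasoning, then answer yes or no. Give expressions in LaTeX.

Yes. s_k = \frac{k \left(k - 13\right)}{6 \left(k + 2\right) \left(k + 3\right)}.

t_(k+1)/t_k = (k + 2)*(3*k - 1)/((k + 5)*(3*k - 4)).
So A=k + 2 and B=k + 5, with C=k - 4/3.
Set up (k + 2)·f(k+1) − (k + 4)·f(k) − (k - 4/3) = 0.
Bound: deg f ≤ 2.
Coefficient equations give f(k) = k*(k - 13)/18.
Get s_k = R·t_k = k*(k - 13)/(6*(k + 2)*(k + 3)) with R(k) = B(k−1)f(k)/C(k) = k*(k - 13)*(k + 4)/(6*(3*k - 4)).
Verify: (3*k - 4)/(k**3 + 9*k**2 + 26*k + 24) matches t_k.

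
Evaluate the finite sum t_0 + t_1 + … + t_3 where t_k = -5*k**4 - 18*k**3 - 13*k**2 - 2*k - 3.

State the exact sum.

t_(k+1)/t_k = (5*k**4 + 38*k**3 + 97*k**2 + 102*k + 41)/(5*k**4 + 18*k**3 + 13*k**2 + 2*k + 3).
Gosper form: A/B · C(k+1)/C(k) with A=1, B=1, C=k**4 + 18*k**3/5 + 13*k**2/5 + 2*k/5 + 3/5.
Set up (1)·f(k+1) − (1)·f(k) − (k**4 + 18*k**3/5 + 13*k**2/5 + 2*k/5 + 3/5) = 0.
Bound: deg f ≤ 5.
Coefficient equations give f(k) = k*(k**4 + 2*k**3 - 3*k**2 - k + 4)/5.
So s_k = (B(k−1)f/C)·t_k = (k*(k**4 + 2*k**3 - 3*k**2 - k + 4)/(5*k**4 + 18*k**3 + 13*k**2 + 2*k + 3))·t_k = k*(-k**4 - 2*k**3 + 3*k**2 + k - 4).
Δs = -5*k**4 - 18*k**3 - 13*k**2 - 2*k - 3, as required.
Sum = s_(4) − s_(0); s_(4) = -1344, s_(0) = 0 ⇒ -1344.

Σ = -1344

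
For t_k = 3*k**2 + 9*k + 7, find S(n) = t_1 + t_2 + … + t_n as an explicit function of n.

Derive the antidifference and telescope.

S(n) = n*(n**2 + 6*n + 12)

r(k) = (3*k**2 + 15*k + 19)/(3*k**2 + 9*k + 7) after simplifying.
So A=1 and B=1, with C=k**2 + 3*k + 7/3.
Need (1)·f(k+1) − (1)·f(k) = k**2 + 3*k + 7/3.
Bound: deg f ≤ 3.
Coefficient equations give f(k) = k*(k**2 + 3*k + 3)/3.
Get s_k = R·t_k = k*(k**2 + 3*k + 3) with R(k) = B(k−1)f(k)/C(k) = k*(k**2 + 3*k + 3)/(3*k**2 + 9*k + 7).
Verify: 3*k**2 + 9*k + 7 matches t_k.
Σ_(k=1)^n t_k = s_(n+1) − s_(1) = (n**3 + 6*n**2 + 12*n + 7) − (7), i.e. n*(n**2 + 6*n + 12).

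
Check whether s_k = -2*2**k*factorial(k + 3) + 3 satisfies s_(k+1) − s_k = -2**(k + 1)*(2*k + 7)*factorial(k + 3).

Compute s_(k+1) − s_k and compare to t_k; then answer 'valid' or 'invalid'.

s_(k+1) = -2*2**(k + 1)*factorial(k + 4) + 3
s_(k+1) − s_k = -2**(k + 1)*(2*k + 7)*factorial(k + 3)
(s_(k+1) − s_k) − t_k = 0

Valid — Δs_k = t_k.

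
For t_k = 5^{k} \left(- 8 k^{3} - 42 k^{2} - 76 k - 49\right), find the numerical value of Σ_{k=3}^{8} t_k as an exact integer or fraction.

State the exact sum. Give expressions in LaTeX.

Ratio r(k) = 5*(8*k**3 + 66*k**2 + 184*k + 175)/(8*k**3 + 42*k**2 + 76*k + 49).
A = 5, B = 1, C = k**3 + 21*k**2/4 + 19*k/2 + 49/8.
Solve (5)·f(k+1) − (1)·f(k) = k**3 + 21*k**2/4 + 19*k/2 + 49/8.
From deg A=0, deg B=0, deg C=3: d=3.
Coefficient equations give f(k) = (2*k**3 + 3*k**2 + 4*k + 1)/8.
Then R = B(k−1)f/C = (2*k**3 + 3*k**2 + 4*k + 1)/(8*k**3 + 42*k**2 + 76*k + 49), so s_k = R(k)·t_k = 5**k*(-2*k**3 - 3*k**2 - 4*k - 1).
Verify: 5**k*(-8*k**3 - 42*k**2 - 76*k - 49) matches t_k.
Sum = s_(9) − s_(3); s_(9) = -3394531250, s_(3) = -11750 ⇒ -3394519500.

Σ = -3394519500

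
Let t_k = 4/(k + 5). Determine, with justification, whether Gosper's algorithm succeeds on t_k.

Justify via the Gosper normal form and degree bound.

No — the linear system for f has no solution.

Step 1: r(k) = (k + 5)/(k + 6).
Factor: A=k + 5; B=k + 6; C=1.
Key eq: (k + 5)·f(k+1) = (k + 5)·f(k) + (1).
Bound: deg f ≤ 0.
f = c0 ⇒ A·f(k+1) − B(k−1)·f(k) − C = -1. The system {-1 = 0} is inconsistent; no antidifference.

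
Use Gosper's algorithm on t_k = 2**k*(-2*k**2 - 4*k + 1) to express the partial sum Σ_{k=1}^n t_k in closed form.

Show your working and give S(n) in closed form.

S(n) = -4*2**n*n**2 - 2*2**n + 2

r(k) = 2*(2*k**2 + 8*k + 5)/(2*k**2 + 4*k - 1) after simplifying.
A = 2, B = 1, C = k**2 + 2*k - 1/2.
Key eq: (2)·f(k+1) = (1)·f(k) + (k**2 + 2*k - 1/2).
From deg A=0, deg B=0, deg C=2: d=2.
Solve for f: f(k) = (2*k**2 - 4*k + 3)/2 (degree 2 ≤ 2).
Then R = B(k−1)f/C = (2*k**2 - 4*k + 3)/(2*k**2 + 4*k - 1), so s_k = R(k)·t_k = 2**k*(-2*k**2 + 4*k - 3).
Δs = 2**k*(-2*k**2 - 4*k + 1), as required.
Telescope: S(n) = s_(n+1) − s_(1) = 2**(n + 1)*(-2*n**2 - 1) − (-2) = -4*2**n*n**2 - 2*2**n + 2.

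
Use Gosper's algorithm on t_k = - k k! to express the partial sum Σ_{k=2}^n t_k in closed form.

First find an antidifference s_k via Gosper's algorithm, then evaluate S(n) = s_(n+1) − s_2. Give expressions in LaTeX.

S(n) = - n n! - n! + 2

The ratio is (k + 1)**2/k.
Normal form (A,B,C) = (k + 1, 1, k).
f must satisfy (k + 1)·f(k+1) − (1)·f(k) = k.
Bound: deg f ≤ 0.
A polynomial solution: f(k) = 1.
So s_k = (B(k−1)f/C)·t_k = (1/k)·t_k = -factorial(k).
s_(k+1) − s_k = -k*factorial(k) = t_k.
Σ_(k=2)^n t_k = s_(n+1) − s_(2) = (-factorial(n + 1)) − (-2), i.e. -n*factorial(n) - factorial(n) + 2.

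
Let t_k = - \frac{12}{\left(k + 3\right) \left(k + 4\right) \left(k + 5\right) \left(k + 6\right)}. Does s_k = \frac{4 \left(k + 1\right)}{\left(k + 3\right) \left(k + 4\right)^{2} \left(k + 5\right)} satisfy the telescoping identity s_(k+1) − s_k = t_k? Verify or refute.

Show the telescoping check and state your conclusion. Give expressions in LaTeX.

Invalid: residual \frac{24 \left(2 k + 9\right)}{k^{6} + 27 k^{5} + 301 k^{4} + 1773 k^{3} + 5818 k^{2} + 10080 k + 7200} ≠ 0.

s_(k+1) = 4*(k + 2)/((k + 4)*(k + 5)**2*(k + 6))
s_(k+1) − s_k = 12*(-k**2 - 5*k - 2)/(k**6 + 27*k**5 + 301*k**4 + 1773*k**3 + 5818*k**2 + 10080*k + 7200)
(s_(k+1) − s_k) − t_k = 24*(2*k + 9)/(k**6 + 27*k**5 + 301*k**4 + 1773*k**3 + 5818*k**2 + 10080*k + 7200)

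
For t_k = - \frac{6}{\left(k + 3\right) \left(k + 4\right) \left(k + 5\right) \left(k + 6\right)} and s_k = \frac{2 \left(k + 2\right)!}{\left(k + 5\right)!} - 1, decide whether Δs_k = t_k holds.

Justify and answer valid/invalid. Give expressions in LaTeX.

Valid — Δs_k = t_k.

s_(k+1) = 2*factorial(k + 3)/factorial(k + 6) - 1
s_(k+1) − s_k = -6/((k + 3)*(k + 4)*(k + 5)*(k + 6))
(s_(k+1) − s_k) − t_k = 0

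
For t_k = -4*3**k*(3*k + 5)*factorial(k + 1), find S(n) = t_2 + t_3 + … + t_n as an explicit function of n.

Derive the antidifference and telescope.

Step 1: r(k) = 3*(k + 2)*(3*k + 8)/(3*k + 5).
So A=3*k + 6 and B=1, with C=k + 5/3.
Need (3*k + 6)·f(k+1) − (1)·f(k) = k + 5/3.
Bound: deg f ≤ 0.
Solving with deg f ≤ 0: f(k) = 1/3.
Get s_k = R·t_k = -4*3**k*factorial(k + 1) with R(k) = B(k−1)f(k)/C(k) = 1/(3*k + 5).
Check: Δs_k = -4*3**k*(3*k + 5)*factorial(k + 1). ✓
Σ_(k=2)^n t_k = s_(n+1) − s_(2) = (-12*3**n*factorial(n + 2)) − (-216), i.e. -12*3**n*factorial(n + 2) + 216.

S(n) = -12*3**n*factorial(n + 2) + 216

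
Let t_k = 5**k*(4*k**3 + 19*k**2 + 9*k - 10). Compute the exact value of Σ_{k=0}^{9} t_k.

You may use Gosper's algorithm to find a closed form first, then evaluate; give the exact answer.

Σ = 10351562500

The ratio is 5*(4*k**3 + 31*k**2 + 59*k + 22)/(4*k**3 + 19*k**2 + 9*k - 10).
So A=5 and B=1, with C=k**3 + 19*k**2/4 + 9*k/4 - 5/2.
Solve (5)·f(k+1) − (1)·f(k) = k**3 + 19*k**2/4 + 9*k/4 - 5/2.
From deg A=0, deg B=0, deg C=3: d=3.
A polynomial solution: f(k) = k*(k**2 + k - 4)/4.
So s_k = (B(k−1)f/C)·t_k = (k*(k**2 + k - 4)/(4*k**3 + 19*k**2 + 9*k - 10))·t_k = 5**k*k*(k**2 + k - 4).
Δs = 5**k*(4*k**3 + 19*k**2 + 9*k - 10), as required.
Σ_(k=0)^(9) t_k = s_(10) − s_(0) = 10351562500 − (0) = 10351562500.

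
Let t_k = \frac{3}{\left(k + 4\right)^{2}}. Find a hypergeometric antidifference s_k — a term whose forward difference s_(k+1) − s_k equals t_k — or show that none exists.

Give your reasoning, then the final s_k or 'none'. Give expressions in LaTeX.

none — t_k is not Gosper-summable

r(k) = (k + 4)**2/(k + 5)**2 after simplifying.
So A=k**2 + 8*k + 16 and B=k**2 + 10*k + 25, with C=1.
Set up (k**2 + 8*k + 16)·f(k+1) − (k**2 + 8*k + 16)·f(k) − (1) = 0.
From deg A=2, deg B=2, deg C=0: d=0.
Write f(k) = c0. Then LHS − RHS = -1, requiring -1 = 0: contradictory. No certificate.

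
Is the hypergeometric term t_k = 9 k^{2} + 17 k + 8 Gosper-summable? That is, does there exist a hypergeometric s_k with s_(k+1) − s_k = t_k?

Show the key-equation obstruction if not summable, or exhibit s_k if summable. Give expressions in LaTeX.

The ratio is (9*k**2 + 35*k + 34)/(9*k**2 + 17*k + 8).
Normal form (A,B,C) = (1, 1, k**2 + 17*k/9 + 8/9).
Set up (1)·f(k+1) − (1)·f(k) − (k**2 + 17*k/9 + 8/9) = 0.
From deg A=0, deg B=0, deg C=2: d=3.
A polynomial solution: f(k) = k*(k + 1)*(3*k + 1)/9.
Get s_k = R·t_k = k*(3*k**2 + 4*k + 1) with R(k) = B(k−1)f(k)/C(k) = k*(3*k + 1)/(9*k + 8).
Δs = 9*k**2 + 17*k + 8, as required.

Yes. s_k = k \left(3 k^{2} + 4 k + 1\right).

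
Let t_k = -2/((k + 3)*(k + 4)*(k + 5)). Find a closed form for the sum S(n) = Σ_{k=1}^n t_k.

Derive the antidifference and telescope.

Ratio r(k) = (k + 3)/(k + 6).
Factor: A=k + 3; B=k + 6; C=1.
Solve (k + 3)·f(k+1) − (k + 5)·f(k) = 1.
From deg A=1, deg B=1, deg C=0: d=2.
Coefficient equations give f(k) = k*(k + 7)/24.
R(k) = B(k−1)·f(k)/C(k) = k*(k + 5)*(k + 7)/24; s_k = R·t_k = k*(-k - 7)/(12*(k + 3)*(k + 4)).
s_(k+1) − s_k = -2/(k**3 + 12*k**2 + 47*k + 60) = t_k.
Telescope: S(n) = s_(n+1) − s_(1) = (-n**2 - 9*n - 8)/(12*(n**2 + 9*n + 20)) − (-1/30) = n*(-n - 9)/(20*(n**2 + 9*n + 20)).

S(n) = n*(-n - 9)/(20*(n**2 + 9*n + 20))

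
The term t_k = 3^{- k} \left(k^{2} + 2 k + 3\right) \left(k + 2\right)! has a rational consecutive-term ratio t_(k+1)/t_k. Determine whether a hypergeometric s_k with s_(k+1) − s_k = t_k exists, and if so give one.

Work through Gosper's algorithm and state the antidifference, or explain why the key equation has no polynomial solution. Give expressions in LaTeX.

s_k = 3^{1 - k} \left(k + 1\right) \left(k + 2\right)!

Compute t_(k+1)/t_k: get (k + 3)*(2*k + (k + 1)**2 + 5)/(3*(k**2 + 2*k + 3)).
Factor: A=k/3 + 1; B=1; C=k**2 + 2*k + 3.
f must satisfy (k/3 + 1)·f(k+1) − (1)·f(k) = k**2 + 2*k + 3.
Bound: deg f ≤ 1.
Solve for f: f(k) = 3*(k + 1) (degree 1 ≤ 1).
So s_k = (B(k−1)f/C)·t_k = (3*(k + 1)/(k**2 + 2*k + 3))·t_k = 3**(1 - k)*(k + 1)*factorial(k + 2).
Verify: (k**2 + 2*k + 3)*factorial(k + 2)/3**k matches t_k.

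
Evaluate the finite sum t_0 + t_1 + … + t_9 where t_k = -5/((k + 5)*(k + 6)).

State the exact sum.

Σ = -2/3

The ratio is (k + 5)/(k + 7).
Take A(k)=k + 5, B(k)=k + 7, C(k)=1.
Set up (k + 5)·f(k+1) − (k + 6)·f(k) − (1) = 0.
d = 1 from the (1,1,0) case.
A polynomial solution: f(k) = k/5.
So s_k = (B(k−1)f/C)·t_k = (k*(k + 6)/5)·t_k = -k/(k + 5).
Δs = -5/(k**2 + 11*k + 30), as required.
Evaluate s at k=10 and k=0: -2/3 and 0; difference -2/3.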